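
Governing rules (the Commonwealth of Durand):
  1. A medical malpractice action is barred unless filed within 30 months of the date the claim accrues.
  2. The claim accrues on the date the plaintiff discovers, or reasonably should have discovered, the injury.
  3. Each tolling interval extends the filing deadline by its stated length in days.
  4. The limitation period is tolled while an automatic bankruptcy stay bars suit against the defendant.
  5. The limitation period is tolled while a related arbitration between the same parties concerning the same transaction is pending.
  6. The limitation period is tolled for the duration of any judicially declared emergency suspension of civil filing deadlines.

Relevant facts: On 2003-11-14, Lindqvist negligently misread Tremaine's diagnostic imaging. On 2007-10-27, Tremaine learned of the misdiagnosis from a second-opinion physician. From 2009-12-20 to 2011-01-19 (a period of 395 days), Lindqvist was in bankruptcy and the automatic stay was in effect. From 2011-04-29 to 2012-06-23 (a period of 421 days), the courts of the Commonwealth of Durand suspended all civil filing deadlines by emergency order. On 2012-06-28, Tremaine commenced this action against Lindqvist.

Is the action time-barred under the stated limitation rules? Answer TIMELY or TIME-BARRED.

Accrual is tied to discovery, so the period began on 2007-10-27 rather than on 2003-11-14 when the act occurred.
Adding the 30 months base period to 2007-10-27 gives a deadline of 2010-04-27, before any tolling.
The automatic bankruptcy stay from 2009-12-20 to 2011-01-19 tolled the period for 395 days, extending the deadline to 2011-05-27.
The period was tolled for 421 days by the emergency suspension of filing deadlines (2011-04-29 to 2012-06-23), pushing the deadline to 2012-07-21.
The 2012-06-28 filing precedes the 2012-07-21 deadline; the claim is timely.

TIMELY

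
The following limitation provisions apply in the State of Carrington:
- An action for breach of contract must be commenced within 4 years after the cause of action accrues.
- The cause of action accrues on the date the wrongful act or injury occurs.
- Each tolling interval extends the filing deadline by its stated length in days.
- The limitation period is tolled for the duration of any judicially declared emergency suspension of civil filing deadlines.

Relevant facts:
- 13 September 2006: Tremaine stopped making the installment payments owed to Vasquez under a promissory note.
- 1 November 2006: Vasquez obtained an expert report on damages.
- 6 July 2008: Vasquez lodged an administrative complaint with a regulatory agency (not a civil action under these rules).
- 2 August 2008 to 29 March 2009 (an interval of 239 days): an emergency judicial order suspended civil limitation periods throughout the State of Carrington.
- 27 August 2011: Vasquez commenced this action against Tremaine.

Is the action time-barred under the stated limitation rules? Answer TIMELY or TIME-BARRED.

TIME-BARRED

The limitation period began to run on 13 September 2006.
The untolled deadline — 4 years after 13 September 2006 — is 13 September 2010.
The emergency suspension of filing deadlines from 2 August 2008 to 29 March 2009 tolled the period for 239 days, extending the deadline to 10 May 2011.
Nothing else in the chronology tolls or restarts the period.
Filing on 27 August 2011 missed the 10 May 2011 deadline — the action is time-barred.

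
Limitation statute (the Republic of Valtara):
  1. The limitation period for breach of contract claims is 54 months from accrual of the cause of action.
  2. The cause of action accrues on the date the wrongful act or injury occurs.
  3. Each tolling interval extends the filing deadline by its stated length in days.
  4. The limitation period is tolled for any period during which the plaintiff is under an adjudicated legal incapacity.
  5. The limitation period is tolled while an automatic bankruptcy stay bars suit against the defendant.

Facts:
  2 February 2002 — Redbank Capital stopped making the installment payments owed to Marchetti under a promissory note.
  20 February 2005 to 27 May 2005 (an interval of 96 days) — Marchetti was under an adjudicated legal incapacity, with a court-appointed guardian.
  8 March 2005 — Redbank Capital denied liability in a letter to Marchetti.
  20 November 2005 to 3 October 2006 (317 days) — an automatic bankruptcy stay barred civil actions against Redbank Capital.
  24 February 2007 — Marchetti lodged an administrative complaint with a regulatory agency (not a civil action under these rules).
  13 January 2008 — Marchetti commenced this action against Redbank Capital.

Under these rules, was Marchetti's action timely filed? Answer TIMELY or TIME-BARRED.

TIME-BARRED

The cause of action accrued on 2 February 2002, the date of the act.
54 months from 2 February 2002 is 2 August 2006.
The plaintiff's legal incapacity from 20 February 2005 to 27 May 2005 tolled the period for 96 days, extending the deadline to 6 November 2006.
The period was tolled for 317 days by the automatic bankruptcy stay (20 November 2005 to 3 October 2006), pushing the deadline to 19 September 2007.
Nothing else in the chronology tolls or restarts the period.
Filing on 13 January 2008 missed the 19 September 2007 deadline — the action is time-barred.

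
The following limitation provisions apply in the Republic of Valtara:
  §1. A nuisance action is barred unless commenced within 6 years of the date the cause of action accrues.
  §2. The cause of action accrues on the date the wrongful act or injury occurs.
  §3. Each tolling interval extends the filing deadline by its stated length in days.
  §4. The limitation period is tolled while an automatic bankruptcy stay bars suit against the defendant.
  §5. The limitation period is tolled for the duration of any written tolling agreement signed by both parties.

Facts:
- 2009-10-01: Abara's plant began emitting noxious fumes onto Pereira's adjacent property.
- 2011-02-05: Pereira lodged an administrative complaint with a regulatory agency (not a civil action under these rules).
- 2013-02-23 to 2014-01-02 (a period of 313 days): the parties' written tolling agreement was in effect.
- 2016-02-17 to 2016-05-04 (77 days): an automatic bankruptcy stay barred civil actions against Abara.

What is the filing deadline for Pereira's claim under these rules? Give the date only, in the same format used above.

The claim accrued on 2009-10-01, when the wrongful act occurred.
Adding the 6 years base period to 2009-10-01 gives a deadline of 2015-10-01, before any tolling.
The written tolling agreement from 2013-02-23 to 2014-01-02 tolled the period for 313 days, extending the deadline to 2016-08-09.
The period was tolled for 77 days by the automatic bankruptcy stay (2016-02-17 to 2016-05-04), pushing the deadline to 2016-10-25.
Nothing else in the chronology tolls or restarts the period.

2016-10-25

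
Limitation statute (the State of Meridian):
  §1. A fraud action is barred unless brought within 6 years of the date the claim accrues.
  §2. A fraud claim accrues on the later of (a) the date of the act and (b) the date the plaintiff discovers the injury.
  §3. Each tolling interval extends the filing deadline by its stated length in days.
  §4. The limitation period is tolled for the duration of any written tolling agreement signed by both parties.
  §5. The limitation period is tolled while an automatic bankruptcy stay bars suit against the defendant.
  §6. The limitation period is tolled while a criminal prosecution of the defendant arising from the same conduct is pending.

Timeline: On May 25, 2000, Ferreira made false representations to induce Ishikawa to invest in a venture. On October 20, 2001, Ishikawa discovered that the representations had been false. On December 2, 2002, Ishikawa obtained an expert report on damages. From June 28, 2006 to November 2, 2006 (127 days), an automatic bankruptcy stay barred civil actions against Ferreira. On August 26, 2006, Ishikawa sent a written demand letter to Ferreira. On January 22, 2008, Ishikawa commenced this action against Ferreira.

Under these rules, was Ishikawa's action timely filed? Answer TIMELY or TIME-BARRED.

TIMELY

The claim accrued on October 20, 2001 — the later of the May 25, 2000 act and the October 20, 2001 discovery.
6 years from October 20, 2001 is October 20, 2007.
The automatic bankruptcy stay from June 28, 2006 to November 2, 2006 tolled the period for 127 days, extending the deadline to February 24, 2008.
The other events in the timeline have no effect on the limitation period under the stated rules.
Ishikawa filed on January 22, 2008, before the February 24, 2008 deadline, so the action is timely.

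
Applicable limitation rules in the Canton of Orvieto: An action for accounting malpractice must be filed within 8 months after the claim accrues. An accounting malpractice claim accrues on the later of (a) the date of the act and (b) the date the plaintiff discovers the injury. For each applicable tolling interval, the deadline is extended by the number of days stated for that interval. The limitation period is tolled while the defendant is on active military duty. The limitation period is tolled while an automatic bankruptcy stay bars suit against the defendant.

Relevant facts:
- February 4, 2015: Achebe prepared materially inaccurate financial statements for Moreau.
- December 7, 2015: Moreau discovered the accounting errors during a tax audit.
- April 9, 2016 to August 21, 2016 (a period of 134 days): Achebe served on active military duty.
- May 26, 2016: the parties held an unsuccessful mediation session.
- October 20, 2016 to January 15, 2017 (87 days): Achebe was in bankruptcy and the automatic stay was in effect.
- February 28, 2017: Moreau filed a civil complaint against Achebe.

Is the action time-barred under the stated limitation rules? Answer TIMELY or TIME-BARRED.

TIMELY

Taking the later of the act (February 4, 2015) and discovery (December 7, 2015), the claim accrued on December 7, 2015.
8 months from December 7, 2015 is August 7, 2016.
The defendant's active military service from April 9, 2016 to August 21, 2016 tolled the period for 134 days, extending the deadline to December 19, 2016.
Because the automatic bankruptcy stay ran from October 20, 2016 to January 15, 2017, the deadline is extended by 87 days to March 16, 2017.
The other events in the timeline have no effect on the limitation period under the stated rules.
Filing on February 28, 2017 beat the March 16, 2017 deadline — the action is timely.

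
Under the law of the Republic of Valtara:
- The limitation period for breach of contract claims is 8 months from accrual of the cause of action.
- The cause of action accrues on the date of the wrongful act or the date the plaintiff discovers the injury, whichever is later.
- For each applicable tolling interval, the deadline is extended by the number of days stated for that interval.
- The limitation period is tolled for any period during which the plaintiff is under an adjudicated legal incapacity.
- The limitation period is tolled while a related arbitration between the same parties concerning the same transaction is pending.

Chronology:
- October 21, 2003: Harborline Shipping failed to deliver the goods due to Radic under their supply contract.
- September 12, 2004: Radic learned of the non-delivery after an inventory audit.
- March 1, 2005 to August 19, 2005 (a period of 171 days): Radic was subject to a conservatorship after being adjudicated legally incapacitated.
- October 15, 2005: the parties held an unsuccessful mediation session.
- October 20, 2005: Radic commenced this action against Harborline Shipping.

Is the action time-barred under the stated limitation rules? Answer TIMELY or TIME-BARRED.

TIMELY

Because discovery on September 12, 2004 post-dates the October 21, 2003 act, accrual under the later-of rule falls on September 12, 2004.
8 months from September 12, 2004 is May 12, 2005.
The period was tolled for 171 days by the plaintiff's legal incapacity (March 1, 2005 to August 19, 2005), pushing the deadline to October 30, 2005.
None of the other events listed affects the running of the period under the stated rules.
Filing on October 20, 2005 beat the October 30, 2005 deadline — the action is timely.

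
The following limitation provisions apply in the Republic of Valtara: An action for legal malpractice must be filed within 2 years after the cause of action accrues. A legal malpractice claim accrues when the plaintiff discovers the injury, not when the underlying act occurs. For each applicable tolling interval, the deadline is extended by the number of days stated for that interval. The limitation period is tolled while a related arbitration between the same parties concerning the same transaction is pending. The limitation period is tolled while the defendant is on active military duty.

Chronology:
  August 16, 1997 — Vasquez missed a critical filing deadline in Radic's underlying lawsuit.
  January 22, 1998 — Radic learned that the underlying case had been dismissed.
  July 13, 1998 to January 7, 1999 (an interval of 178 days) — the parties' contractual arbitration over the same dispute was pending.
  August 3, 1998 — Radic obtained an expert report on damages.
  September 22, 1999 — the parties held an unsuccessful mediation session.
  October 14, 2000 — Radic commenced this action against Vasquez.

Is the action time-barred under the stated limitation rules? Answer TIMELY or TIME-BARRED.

The claim did not accrue until Radic discovered the injury on January 22, 1998; the August 16, 1997 act date does not start the clock under the stated rule.
Adding the 2 years base period to January 22, 1998 gives a deadline of January 22, 2000, before any tolling.
The period was tolled for 178 days by the pending related arbitration (July 13, 1998 to January 7, 1999), pushing the deadline to July 18, 2000.
Nothing else in the chronology tolls or restarts the period.
Filing on October 14, 2000 missed the July 18, 2000 deadline — the action is time-barred.

TIME-BARRED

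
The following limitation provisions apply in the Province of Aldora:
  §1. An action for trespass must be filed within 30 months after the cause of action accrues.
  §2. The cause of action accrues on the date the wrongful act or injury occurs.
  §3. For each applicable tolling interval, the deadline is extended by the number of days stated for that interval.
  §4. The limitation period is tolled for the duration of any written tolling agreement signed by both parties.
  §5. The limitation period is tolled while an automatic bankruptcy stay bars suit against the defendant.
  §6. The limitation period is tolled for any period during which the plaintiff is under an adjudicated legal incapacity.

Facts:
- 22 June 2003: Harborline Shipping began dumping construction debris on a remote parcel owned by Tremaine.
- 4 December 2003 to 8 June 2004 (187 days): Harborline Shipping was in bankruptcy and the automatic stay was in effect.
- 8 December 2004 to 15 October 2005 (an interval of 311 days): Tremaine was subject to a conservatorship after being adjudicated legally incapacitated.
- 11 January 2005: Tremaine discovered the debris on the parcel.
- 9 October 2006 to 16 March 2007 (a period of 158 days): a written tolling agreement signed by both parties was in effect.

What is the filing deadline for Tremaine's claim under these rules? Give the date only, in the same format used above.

9 October 2007

Because the rule ties accrual to occurrence, the claim accrued on 22 June 2003, not on the 11 January 2005 discovery date.
30 months from 22 June 2003 is 22 December 2005.
Because the automatic bankruptcy stay ran from 4 December 2003 to 8 June 2004, the deadline is extended by 187 days to 27 June 2006.
The plaintiff's legal incapacity from 8 December 2004 to 15 October 2005 tolled the period for 311 days, extending the deadline to 4 May 2007.
Because the written tolling agreement ran from 9 October 2006 to 16 March 2007, the deadline is extended by 158 days to 9 October 2007.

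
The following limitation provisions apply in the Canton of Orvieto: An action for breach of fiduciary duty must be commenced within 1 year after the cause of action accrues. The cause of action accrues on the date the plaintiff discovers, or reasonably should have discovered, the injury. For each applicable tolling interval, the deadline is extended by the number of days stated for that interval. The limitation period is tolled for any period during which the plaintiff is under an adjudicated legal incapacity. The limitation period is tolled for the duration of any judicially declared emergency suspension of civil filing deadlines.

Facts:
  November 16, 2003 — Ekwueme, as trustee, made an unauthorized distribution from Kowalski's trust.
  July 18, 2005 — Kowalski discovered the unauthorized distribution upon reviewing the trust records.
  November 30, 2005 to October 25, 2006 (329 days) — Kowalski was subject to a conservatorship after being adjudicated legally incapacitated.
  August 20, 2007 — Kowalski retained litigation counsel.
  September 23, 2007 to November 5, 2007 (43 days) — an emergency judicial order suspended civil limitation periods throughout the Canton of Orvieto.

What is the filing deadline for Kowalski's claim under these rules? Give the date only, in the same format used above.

June 12, 2007

Under the discovery rule, the claim accrued on July 18, 2005, when Kowalski discovered the injury — not on the November 16, 2003 date of the underlying act.
The untolled deadline — 1 year after July 18, 2005 — is July 18, 2006.
The plaintiff's legal incapacity from November 30, 2005 to October 25, 2006 tolled the period for 329 days, extending the deadline to June 12, 2007.
The emergency suspension of filing deadlines from September 23, 2007 to November 5, 2007 began after the period had already run on June 12, 2007, so it has no tolling effect.
None of the other events listed affects the running of the period under the stated rules.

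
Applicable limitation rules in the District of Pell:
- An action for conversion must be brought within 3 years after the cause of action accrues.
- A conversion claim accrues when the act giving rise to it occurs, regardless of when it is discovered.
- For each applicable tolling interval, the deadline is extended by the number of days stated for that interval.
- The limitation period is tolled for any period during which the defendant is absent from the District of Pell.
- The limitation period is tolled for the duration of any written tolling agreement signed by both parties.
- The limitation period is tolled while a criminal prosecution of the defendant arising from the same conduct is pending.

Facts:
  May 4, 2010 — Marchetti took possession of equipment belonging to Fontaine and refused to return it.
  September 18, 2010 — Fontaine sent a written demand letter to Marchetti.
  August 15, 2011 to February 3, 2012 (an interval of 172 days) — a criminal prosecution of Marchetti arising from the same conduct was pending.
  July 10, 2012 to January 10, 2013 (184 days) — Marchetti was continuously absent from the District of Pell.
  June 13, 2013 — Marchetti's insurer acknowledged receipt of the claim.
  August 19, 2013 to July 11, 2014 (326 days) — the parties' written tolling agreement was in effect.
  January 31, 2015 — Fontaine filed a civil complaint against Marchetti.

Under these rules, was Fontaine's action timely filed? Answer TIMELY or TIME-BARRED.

TIMELY

The limitation period began to run on May 4, 2010.
3 years from May 4, 2010 is May 4, 2013.
The pending criminal prosecution from August 15, 2011 to February 3, 2012 tolled the period for 172 days, extending the deadline to October 23, 2013.
The defendant's absence from the jurisdiction from July 10, 2012 to January 10, 2013 tolled the period for 184 days, extending the deadline to April 25, 2014.
Because the written tolling agreement ran from August 19, 2013 to July 11, 2014, the deadline is extended by 326 days to March 17, 2015.
Nothing else in the chronology tolls or restarts the period.
The January 31, 2015 filing precedes the March 17, 2015 deadline; the claim is timely.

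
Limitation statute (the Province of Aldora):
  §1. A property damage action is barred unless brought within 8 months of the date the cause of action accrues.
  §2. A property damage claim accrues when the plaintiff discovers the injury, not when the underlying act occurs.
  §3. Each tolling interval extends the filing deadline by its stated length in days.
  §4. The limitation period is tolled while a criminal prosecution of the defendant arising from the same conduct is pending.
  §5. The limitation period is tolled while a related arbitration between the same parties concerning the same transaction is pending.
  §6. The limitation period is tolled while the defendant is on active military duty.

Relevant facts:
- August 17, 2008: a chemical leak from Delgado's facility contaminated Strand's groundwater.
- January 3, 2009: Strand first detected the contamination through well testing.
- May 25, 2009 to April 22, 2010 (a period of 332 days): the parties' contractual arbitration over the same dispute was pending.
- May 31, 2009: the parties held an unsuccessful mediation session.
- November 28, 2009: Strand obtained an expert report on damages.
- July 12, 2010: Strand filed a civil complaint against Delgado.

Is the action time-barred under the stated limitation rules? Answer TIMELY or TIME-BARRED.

TIMELY

Accrual is tied to discovery, so the period began on January 3, 2009 rather than on August 17, 2008 when the act occurred.
Adding the 8 months base period to January 3, 2009 gives a deadline of September 3, 2009, before any tolling.
Because the pending related arbitration ran from May 25, 2009 to April 22, 2010, the deadline is extended by 332 days to August 1, 2010.
The other events in the timeline have no effect on the limitation period under the stated rules.
Strand filed on July 12, 2010, before the August 1, 2010 deadline, so the action is timely.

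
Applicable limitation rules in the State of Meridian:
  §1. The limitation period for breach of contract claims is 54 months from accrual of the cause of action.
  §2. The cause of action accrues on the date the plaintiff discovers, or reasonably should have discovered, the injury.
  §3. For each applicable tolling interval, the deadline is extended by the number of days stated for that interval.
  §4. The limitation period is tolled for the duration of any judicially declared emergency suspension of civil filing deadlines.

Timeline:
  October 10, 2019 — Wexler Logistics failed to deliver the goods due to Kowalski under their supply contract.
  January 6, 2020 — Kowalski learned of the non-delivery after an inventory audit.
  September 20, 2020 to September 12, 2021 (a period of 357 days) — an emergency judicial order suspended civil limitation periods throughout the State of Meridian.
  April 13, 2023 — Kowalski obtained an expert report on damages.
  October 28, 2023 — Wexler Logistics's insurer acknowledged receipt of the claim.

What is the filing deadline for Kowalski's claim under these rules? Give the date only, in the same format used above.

June 28, 2025

Under the discovery rule, the claim accrued on January 6, 2020, when Kowalski discovered the injury — not on the October 10, 2019 date of the underlying act.
Adding the 54 months base period to January 6, 2020 gives a deadline of July 6, 2024, before any tolling.
Because the emergency suspension of filing deadlines ran from September 20, 2020 to September 12, 2021, the deadline is extended by 357 days to June 28, 2025.
The other events in the timeline have no effect on the limitation period under the stated rules.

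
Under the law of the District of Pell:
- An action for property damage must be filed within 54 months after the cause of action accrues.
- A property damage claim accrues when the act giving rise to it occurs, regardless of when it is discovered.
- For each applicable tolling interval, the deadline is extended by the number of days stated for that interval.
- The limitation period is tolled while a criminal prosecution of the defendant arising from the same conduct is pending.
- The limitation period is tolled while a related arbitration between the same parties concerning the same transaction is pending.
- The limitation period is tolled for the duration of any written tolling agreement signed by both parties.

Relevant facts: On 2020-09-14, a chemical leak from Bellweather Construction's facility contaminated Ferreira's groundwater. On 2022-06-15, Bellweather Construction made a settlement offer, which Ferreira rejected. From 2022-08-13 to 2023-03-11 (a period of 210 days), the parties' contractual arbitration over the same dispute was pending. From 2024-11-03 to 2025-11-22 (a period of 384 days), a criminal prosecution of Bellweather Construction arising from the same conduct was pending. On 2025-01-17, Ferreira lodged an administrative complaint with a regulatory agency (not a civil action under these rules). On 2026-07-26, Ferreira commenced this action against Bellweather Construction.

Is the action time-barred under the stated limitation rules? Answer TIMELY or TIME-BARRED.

TIMELY

The cause of action accrued on 2020-09-14, the date of the act.
Adding the 54 months base period to 2020-09-14 gives a deadline of 2025-03-14, before any tolling.
The pending related arbitration from 2022-08-13 to 2023-03-11 tolled the period for 210 days, extending the deadline to 2025-10-10.
Because the pending criminal prosecution ran from 2024-11-03 to 2025-11-22, the deadline is extended by 384 days to 2026-10-29.
None of the other events listed affects the running of the period under the stated rules.
Ferreira filed on 2026-07-26, before the 2026-10-29 deadline, so the action is timely.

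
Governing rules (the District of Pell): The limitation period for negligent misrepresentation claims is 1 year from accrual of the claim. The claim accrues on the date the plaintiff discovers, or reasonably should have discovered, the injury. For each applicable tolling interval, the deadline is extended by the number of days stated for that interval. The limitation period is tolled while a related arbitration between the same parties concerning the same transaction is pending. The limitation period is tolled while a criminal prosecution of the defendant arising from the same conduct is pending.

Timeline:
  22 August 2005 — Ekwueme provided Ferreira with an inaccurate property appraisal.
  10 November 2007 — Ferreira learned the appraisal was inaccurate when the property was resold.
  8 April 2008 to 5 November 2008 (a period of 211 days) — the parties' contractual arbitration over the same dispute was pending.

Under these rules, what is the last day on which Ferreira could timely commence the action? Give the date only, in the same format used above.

Accrual is tied to discovery, so the period began on 10 November 2007 rather than on 22 August 2005 when the act occurred.
The untolled deadline — 1 year after 10 November 2007 — is 10 November 2008.
Because the pending related arbitration ran from 8 April 2008 to 5 November 2008, the deadline is extended by 211 days to 9 June 2009.

9 June 2009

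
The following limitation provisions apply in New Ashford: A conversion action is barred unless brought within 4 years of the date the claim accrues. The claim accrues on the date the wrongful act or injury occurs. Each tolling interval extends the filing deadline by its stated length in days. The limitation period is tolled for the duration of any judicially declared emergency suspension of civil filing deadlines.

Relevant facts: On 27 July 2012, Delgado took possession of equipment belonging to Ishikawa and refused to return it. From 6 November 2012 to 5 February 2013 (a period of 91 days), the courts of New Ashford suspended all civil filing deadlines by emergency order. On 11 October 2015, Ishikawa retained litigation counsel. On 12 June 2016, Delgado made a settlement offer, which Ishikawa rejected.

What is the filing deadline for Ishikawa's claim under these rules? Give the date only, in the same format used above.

The claim accrued on 27 July 2012, when the wrongful act occurred.
The untolled deadline — 4 years after 27 July 2012 — is 27 July 2016.
The emergency suspension of filing deadlines from 6 November 2012 to 5 February 2013 tolled the period for 91 days, extending the deadline to 26 October 2016.
The other events in the timeline have no effect on the limitation period under the stated rules.

26 October 2016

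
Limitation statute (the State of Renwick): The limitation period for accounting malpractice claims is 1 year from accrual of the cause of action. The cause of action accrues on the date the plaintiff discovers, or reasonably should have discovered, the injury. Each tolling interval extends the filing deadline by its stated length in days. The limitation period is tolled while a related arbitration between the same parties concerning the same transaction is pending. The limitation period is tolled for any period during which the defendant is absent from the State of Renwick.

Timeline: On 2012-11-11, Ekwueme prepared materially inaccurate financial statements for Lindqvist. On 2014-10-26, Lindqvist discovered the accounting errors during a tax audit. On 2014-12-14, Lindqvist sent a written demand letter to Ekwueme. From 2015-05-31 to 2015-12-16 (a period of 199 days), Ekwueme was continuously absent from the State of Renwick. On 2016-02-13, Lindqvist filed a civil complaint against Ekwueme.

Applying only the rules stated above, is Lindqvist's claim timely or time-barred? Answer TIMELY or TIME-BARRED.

Accrual is tied to discovery, so the period began on 2014-10-26 rather than on 2012-11-11 when the act occurred.
The untolled deadline — 1 year after 2014-10-26 — is 2015-10-26.
The period was tolled for 199 days by the defendant's absence from the jurisdiction (2015-05-31 to 2015-12-16), pushing the deadline to 2016-05-12.
The other events in the timeline have no effect on the limitation period under the stated rules.
Filing on 2016-02-13 beat the 2016-05-12 deadline — the action is timely.

TIMELY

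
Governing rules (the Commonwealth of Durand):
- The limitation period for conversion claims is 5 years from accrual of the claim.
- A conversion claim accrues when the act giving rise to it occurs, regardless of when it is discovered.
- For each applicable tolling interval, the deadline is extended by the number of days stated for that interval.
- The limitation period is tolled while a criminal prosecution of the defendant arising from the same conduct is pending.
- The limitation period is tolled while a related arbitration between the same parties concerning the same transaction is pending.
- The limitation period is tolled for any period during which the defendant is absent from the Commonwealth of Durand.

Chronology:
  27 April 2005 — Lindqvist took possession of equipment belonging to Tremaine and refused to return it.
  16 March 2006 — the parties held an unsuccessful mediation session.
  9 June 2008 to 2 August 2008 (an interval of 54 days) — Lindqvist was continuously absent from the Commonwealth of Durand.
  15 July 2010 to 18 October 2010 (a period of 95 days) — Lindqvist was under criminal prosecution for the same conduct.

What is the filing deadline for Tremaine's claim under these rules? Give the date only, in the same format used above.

The claim accrued on 27 April 2005, when the wrongful act occurred.
5 years from 27 April 2005 is 27 April 2010.
The defendant's absence from the jurisdiction from 9 June 2008 to 2 August 2008 tolled the period for 54 days, extending the deadline to 20 June 2010.
The pending criminal prosecution from 15 July 2010 to 18 October 2010 began after the period had already run on 20 June 2010, so it has no tolling effect.
The other events in the timeline have no effect on the limitation period under the stated rules.

20 June 2010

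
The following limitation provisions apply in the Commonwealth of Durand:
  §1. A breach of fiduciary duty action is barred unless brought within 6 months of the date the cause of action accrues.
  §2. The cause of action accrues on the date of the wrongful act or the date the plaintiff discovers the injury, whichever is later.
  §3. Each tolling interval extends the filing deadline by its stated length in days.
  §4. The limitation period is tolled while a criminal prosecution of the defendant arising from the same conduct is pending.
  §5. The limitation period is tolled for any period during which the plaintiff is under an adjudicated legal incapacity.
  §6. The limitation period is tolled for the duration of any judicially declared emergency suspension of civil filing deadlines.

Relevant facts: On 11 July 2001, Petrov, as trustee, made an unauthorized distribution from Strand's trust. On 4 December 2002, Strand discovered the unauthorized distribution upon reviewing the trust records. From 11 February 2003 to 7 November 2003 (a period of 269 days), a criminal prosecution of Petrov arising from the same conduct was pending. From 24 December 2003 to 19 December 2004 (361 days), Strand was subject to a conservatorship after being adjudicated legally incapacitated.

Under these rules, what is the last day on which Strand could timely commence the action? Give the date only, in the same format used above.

23 February 2005

Taking the later of the act (11 July 2001) and discovery (4 December 2002), the claim accrued on 4 December 2002.
6 months from 4 December 2002 is 4 June 2003.
The period was tolled for 269 days by the pending criminal prosecution (11 February 2003 to 7 November 2003), pushing the deadline to 28 February 2004.
The period was tolled for 361 days by the plaintiff's legal incapacity (24 December 2003 to 19 December 2004), pushing the deadline to 23 February 2005.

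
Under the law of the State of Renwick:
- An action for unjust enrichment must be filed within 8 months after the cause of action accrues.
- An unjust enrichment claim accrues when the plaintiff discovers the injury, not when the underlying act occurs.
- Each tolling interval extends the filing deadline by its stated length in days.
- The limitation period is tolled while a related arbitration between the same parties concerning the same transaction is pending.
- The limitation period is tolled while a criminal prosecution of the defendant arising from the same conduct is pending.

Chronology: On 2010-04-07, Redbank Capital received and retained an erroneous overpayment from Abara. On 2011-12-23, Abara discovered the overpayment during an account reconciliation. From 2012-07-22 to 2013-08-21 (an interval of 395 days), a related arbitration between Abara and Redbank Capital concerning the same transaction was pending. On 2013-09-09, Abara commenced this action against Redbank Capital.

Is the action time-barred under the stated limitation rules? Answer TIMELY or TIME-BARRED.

TIMELY

Under the discovery rule, the claim accrued on 2011-12-23, when Abara discovered the injury — not on the 2010-04-07 date of the underlying act.
Adding the 8 months base period to 2011-12-23 gives a deadline of 2012-08-23, before any tolling.
Because the pending related arbitration ran from 2012-07-22 to 2013-08-21, the deadline is extended by 395 days to 2013-09-22.
Abara filed on 2013-09-09, before the 2013-09-22 deadline, so the action is timely.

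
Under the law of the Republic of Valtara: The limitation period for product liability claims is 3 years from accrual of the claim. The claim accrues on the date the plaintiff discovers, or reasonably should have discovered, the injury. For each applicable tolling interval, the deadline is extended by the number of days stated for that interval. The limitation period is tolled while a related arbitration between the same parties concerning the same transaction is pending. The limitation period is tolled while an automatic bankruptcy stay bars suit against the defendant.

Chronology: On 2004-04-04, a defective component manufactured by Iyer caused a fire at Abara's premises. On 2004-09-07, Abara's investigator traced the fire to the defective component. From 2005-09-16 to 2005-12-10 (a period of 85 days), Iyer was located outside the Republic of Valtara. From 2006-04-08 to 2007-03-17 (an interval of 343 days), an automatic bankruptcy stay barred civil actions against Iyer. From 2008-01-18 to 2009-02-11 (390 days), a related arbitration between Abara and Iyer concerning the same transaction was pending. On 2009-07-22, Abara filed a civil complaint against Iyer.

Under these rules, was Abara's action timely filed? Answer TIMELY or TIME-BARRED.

Under the discovery rule, the claim accrued on 2004-09-07, when Abara discovered the injury — not on the 2004-04-04 date of the underlying act.
Adding the 3 years base period to 2004-09-07 gives a deadline of 2007-09-07, before any tolling.
The period was tolled for 343 days by the automatic bankruptcy stay (2006-04-08 to 2007-03-17), pushing the deadline to 2008-08-15.
The pending related arbitration from 2008-01-18 to 2009-02-11 tolled the period for 390 days, extending the deadline to 2009-09-09.
The defendant's absence from the jurisdiction from 2005-09-16 to 2005-12-10 does not toll the period, because no stated rule makes the defendant's absence a tolling event.
The 2009-07-22 filing precedes the 2009-09-09 deadline; the claim is timely.

TIMELY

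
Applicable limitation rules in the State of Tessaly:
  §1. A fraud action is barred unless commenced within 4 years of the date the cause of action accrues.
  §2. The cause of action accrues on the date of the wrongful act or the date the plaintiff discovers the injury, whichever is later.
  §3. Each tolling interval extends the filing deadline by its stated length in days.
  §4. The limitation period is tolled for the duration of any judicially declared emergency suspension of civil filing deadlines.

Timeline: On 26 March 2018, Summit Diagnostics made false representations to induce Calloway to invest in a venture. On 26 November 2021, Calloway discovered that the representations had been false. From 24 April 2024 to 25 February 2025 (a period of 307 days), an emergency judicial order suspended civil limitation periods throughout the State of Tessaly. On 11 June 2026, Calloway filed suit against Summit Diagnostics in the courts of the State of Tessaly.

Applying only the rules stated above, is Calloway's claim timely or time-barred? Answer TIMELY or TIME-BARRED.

TIMELY

Taking the later of the act (26 March 2018) and discovery (26 November 2021), the claim accrued on 26 November 2021.
Adding the 4 years base period to 26 November 2021 gives a deadline of 26 November 2025, before any tolling.
Because the emergency suspension of filing deadlines ran from 24 April 2024 to 25 February 2025, the deadline is extended by 307 days to 29 September 2026.
The 11 June 2026 filing precedes the 29 September 2026 deadline; the claim is timely.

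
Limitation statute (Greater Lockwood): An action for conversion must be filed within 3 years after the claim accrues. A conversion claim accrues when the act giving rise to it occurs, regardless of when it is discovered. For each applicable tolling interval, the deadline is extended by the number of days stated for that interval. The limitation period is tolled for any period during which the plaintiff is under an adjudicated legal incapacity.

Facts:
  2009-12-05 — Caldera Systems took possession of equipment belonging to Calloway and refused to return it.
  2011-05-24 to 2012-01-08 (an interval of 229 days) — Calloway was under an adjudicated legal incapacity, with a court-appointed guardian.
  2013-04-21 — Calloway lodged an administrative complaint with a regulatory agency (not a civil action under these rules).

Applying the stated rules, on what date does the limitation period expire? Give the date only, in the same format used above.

The claim accrued on 2009-12-05, the date of the act.
3 years from 2009-12-05 is 2012-12-05.
The period was tolled for 229 days by the plaintiff's legal incapacity (2011-05-24 to 2012-01-08), pushing the deadline to 2013-07-22.
None of the other events listed affects the running of the period under the stated rules.

2013-07-22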